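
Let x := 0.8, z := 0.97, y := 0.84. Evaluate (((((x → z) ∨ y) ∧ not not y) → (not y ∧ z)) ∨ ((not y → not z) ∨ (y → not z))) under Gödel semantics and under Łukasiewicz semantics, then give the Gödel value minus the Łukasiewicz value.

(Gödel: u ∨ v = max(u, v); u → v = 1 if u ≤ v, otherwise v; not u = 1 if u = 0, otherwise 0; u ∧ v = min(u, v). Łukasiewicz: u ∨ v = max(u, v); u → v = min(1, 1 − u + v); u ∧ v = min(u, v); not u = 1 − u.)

Gödel evaluation:
  (x → z): 0.8 ≤ 0.97, so result = 1
  ((x → z) ∨ y) = max(1, 0.84) = 1
  not y: Gödel ¬ of 0.84 = 0 (operand ≠ 0)
  not not y: Gödel ¬ of 0 = 1 (operand is 0)
  (((x → z) ∨ y) ∧ not not y) = min(1, 1) = 1
  not y: Gödel ¬ of 0.84 = 0 (operand ≠ 0)
  (not y ∧ z) = min(0, 0.97) = 0
  ((((x → z) ∨ y) ∧ not not y) → (not y ∧ z)): 1 > 0, so result = 0
  not y: Gödel ¬ of 0.84 = 0 (operand ≠ 0)
  not z: Gödel ¬ of 0.97 = 0 (operand ≠ 0)
  (not y → not z): 0 ≤ 0, so result = 1
  not z: Gödel ¬ of 0.97 = 0 (operand ≠ 0)
  (y → not z): 0.84 > 0, so result = 0
  ((not y → not z) ∨ (y → not z)) = max(1, 0) = 1
  (((((x → z) ∨ y) ∧ not not y) → (not y ∧ z)) ∨ ((not y → not z) ∨ (y → not z))) = max(0, 1) = 1
  Gödel value = 1
Łukasiewicz evaluation:
  (x → z): min(1, 1 − 0.8 + 0.97) = 1
  ((x → z) ∨ y) = max(1, 0.84) = 1
  not y: Łukasiewicz ¬ gives 1 − 0.84 = 0.16
  not not y: Łukasiewicz ¬ gives 1 − 0.16 = 0.84
  (((x → z) ∨ y) ∧ not not y) = min(1, 0.84) = 0.84
  not y: Łukasiewicz ¬ gives 1 − 0.84 = 0.16
  (not y ∧ z) = min(0.16, 0.97) = 0.16
  ((((x → z) ∨ y) ∧ not not y) → (not y ∧ z)): min(1, 1 − 0.84 + 0.16) = 0.32
  not y: Łukasiewicz ¬ gives 1 − 0.84 = 0.16
  not z: Łukasiewicz ¬ gives 1 − 0.97 = 0.03
  (not y → not z): min(1, 1 − 0.16 + 0.03) = 0.87
  not z: Łukasiewicz ¬ gives 1 − 0.97 = 0.03
  (y → not z): min(1, 1 − 0.84 + 0.03) = 0.19
  ((not y → not z) ∨ (y → not z)) = max(0.87, 0.19) = 0.87
  (((((x → z) ∨ y) ∧ not not y) → (not y ∧ z)) ∨ ((not y → not z) ∨ (y → not z))) = max(0.32, 0.87) = 0.87
  Łukasiewicz value = 0.87
Difference: 1 − 0.87 = 0.13

0.13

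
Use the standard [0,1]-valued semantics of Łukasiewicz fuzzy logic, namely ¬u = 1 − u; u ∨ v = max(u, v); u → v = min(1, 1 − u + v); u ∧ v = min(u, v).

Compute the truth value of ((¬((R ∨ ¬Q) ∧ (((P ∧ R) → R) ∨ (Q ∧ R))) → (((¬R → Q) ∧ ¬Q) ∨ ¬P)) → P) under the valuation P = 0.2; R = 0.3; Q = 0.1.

¬Q: Łukasiewicz ¬ gives 1 − 0.1 = 0.9
(R ∨ ¬Q) = max(0.3, 0.9) = 0.9
(P ∧ R) = min(0.2, 0.3) = 0.2
((P ∧ R) → R): min(1, 1 − 0.2 + 0.3) = 1
(Q ∧ R) = min(0.1, 0.3) = 0.1
(((P ∧ R) → R) ∨ (Q ∧ R)) = max(1, 0.1) = 1
((R ∨ ¬Q) ∧ (((P ∧ R) → R) ∨ (Q ∧ R))) = min(0.9, 1) = 0.9
¬((R ∨ ¬Q) ∧ (((P ∧ R) → R) ∨ (Q ∧ R))): Łukasiewicz ¬ gives 1 − 0.9 = 0.1
¬R: Łukasiewicz ¬ gives 1 − 0.3 = 0.7
(¬R → Q): min(1, 1 − 0.7 + 0.1) = 0.4
¬Q: Łukasiewicz ¬ gives 1 − 0.1 = 0.9
((¬R → Q) ∧ ¬Q) = min(0.4, 0.9) = 0.4
¬P: Łukasiewicz ¬ gives 1 − 0.2 = 0.8
(((¬R → Q) ∧ ¬Q) ∨ ¬P) = max(0.4, 0.8) = 0.8
(¬((R ∨ ¬Q) ∧ (((P ∧ R) → R) ∨ (Q ∧ R))) → (((¬R → Q) ∧ ¬Q) ∨ ¬P)): min(1, 1 − 0.1 + 0.8) = 1
((¬((R ∨ ¬Q) ∧ (((P ∧ R) → R) ∨ (Q ∧ R))) → (((¬R → Q) ∧ ¬Q) ∨ ¬P)) → P): min(1, 1 − 1 + 0.2) = 0.2

0.20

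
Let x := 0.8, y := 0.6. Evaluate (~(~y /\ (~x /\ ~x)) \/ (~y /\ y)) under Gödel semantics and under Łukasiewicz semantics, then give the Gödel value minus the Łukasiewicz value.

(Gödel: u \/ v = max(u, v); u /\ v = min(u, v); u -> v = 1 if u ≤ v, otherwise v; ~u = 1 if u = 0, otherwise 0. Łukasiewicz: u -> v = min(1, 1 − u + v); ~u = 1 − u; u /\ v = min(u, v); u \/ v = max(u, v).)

Gödel evaluation:
  ~y: Gödel ¬ of 0.6 = 0 (operand ≠ 0)
  ~x: Gödel ¬ of 0.8 = 0 (operand ≠ 0)
  ~x: Gödel ¬ of 0.8 = 0 (operand ≠ 0)
  (~x /\ ~x) = min(0, 0) = 0
  (~y /\ (~x /\ ~x)) = min(0, 0) = 0
  ~(~y /\ (~x /\ ~x)): Gödel ¬ of 0 = 1 (operand is 0)
  ~y: Gödel ¬ of 0.6 = 0 (operand ≠ 0)
  (~y /\ y) = min(0, 0.6) = 0
  (~(~y /\ (~x /\ ~x)) \/ (~y /\ y)) = max(1, 0) = 1
  Gödel value = 1
Łukasiewicz evaluation:
  ~y: Łukasiewicz ¬ gives 1 − 0.6 = 0.4
  ~x: Łukasiewicz ¬ gives 1 − 0.8 = 0.2
  ~x: Łukasiewicz ¬ gives 1 − 0.8 = 0.2
  (~x /\ ~x) = min(0.2, 0.2) = 0.2
  (~y /\ (~x /\ ~x)) = min(0.4, 0.2) = 0.2
  ~(~y /\ (~x /\ ~x)): Łukasiewicz ¬ gives 1 − 0.2 = 0.8
  ~y: Łukasiewicz ¬ gives 1 − 0.6 = 0.4
  (~y /\ y) = min(0.4, 0.6) = 0.4
  (~(~y /\ (~x /\ ~x)) \/ (~y /\ y)) = max(0.8, 0.4) = 0.8
  Łukasiewicz value = 0.8
Difference: 1 − 0.8 = 0.20

0.20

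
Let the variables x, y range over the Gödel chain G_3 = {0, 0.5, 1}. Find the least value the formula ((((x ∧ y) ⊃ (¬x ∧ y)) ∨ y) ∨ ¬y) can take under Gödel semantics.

0.50

The minimum is attained at x = 0.5, y = 0.5:
  (x ∧ y) = min(0.5, 0.5) = 0.5
  ¬x: Gödel ¬ of 0.5 = 0 (operand ≠ 0)
  (¬x ∧ y) = min(0, 0.5) = 0
  ((x ∧ y) ⊃ (¬x ∧ y)): 0.5 > 0, so result = 0
  (((x ∧ y) ⊃ (¬x ∧ y)) ∨ y) = max(0, 0.5) = 0.5
  ¬y: Gödel ¬ of 0.5 = 0 (operand ≠ 0)
  ((((x ∧ y) ⊃ (¬x ∧ y)) ∨ y) ∨ ¬y) = max(0.5, 0) = 0.5
Checking all 9 assignments confirms none give a value below 0.50.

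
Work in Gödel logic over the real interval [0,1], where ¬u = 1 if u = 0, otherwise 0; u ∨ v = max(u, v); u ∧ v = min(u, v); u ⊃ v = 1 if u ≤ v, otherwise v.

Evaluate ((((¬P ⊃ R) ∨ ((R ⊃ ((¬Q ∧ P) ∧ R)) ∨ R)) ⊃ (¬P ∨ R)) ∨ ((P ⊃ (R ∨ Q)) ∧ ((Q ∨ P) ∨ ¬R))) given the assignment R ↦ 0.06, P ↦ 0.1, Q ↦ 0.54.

¬P: Gödel ¬ of 0.1 = 0 (operand ≠ 0)
(¬P ⊃ R): 0 ≤ 0.06, so result = 1
¬Q: Gödel ¬ of 0.54 = 0 (operand ≠ 0)
(¬Q ∧ P) = min(0, 0.1) = 0
((¬Q ∧ P) ∧ R) = min(0, 0.06) = 0
(R ⊃ ((¬Q ∧ P) ∧ R)): 0.06 > 0, so result = 0
((R ⊃ ((¬Q ∧ P) ∧ R)) ∨ R) = max(0, 0.06) = 0.06
((¬P ⊃ R) ∨ ((R ⊃ ((¬Q ∧ P) ∧ R)) ∨ R)) = max(1, 0.06) = 1
¬P: Gödel ¬ of 0.1 = 0 (operand ≠ 0)
(¬P ∨ R) = max(0, 0.06) = 0.06
(((¬P ⊃ R) ∨ ((R ⊃ ((¬Q ∧ P) ∧ R)) ∨ R)) ⊃ (¬P ∨ R)): 1 > 0.06, so result = 0.06
(R ∨ Q) = max(0.06, 0.54) = 0.54
(P ⊃ (R ∨ Q)): 0.1 ≤ 0.54, so result = 1
(Q ∨ P) = max(0.54, 0.1) = 0.54
¬R: Gödel ¬ of 0.06 = 0 (operand ≠ 0)
((Q ∨ P) ∨ ¬R) = max(0.54, 0) = 0.54
((P ⊃ (R ∨ Q)) ∧ ((Q ∨ P) ∨ ¬R)) = min(1, 0.54) = 0.54
((((¬P ⊃ R) ∨ ((R ⊃ ((¬Q ∧ P) ∧ R)) ∨ R)) ⊃ (¬P ∨ R)) ∨ ((P ⊃ (R ∨ Q)) ∧ ((Q ∨ P) ∨ ¬R))) = max(0.06, 0.54) = 0.54

0.54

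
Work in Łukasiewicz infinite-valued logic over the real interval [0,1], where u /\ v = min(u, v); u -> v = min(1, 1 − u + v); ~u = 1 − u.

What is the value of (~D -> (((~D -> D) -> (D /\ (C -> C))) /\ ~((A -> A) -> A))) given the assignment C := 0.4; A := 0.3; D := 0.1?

0.80

~D: Łukasiewicz ¬ gives 1 − 0.1 = 0.9
~D: Łukasiewicz ¬ gives 1 − 0.1 = 0.9
(~D -> D): min(1, 1 − 0.9 + 0.1) = 0.2
(C -> C): min(1, 1 − 0.4 + 0.4) = 1
(D /\ (C -> C)) = min(0.1, 1) = 0.1
((~D -> D) -> (D /\ (C -> C))): min(1, 1 − 0.2 + 0.1) = 0.9
(A -> A): min(1, 1 − 0.3 + 0.3) = 1
((A -> A) -> A): min(1, 1 − 1 + 0.3) = 0.3
~((A -> A) -> A): Łukasiewicz ¬ gives 1 − 0.3 = 0.7
(((~D -> D) -> (D /\ (C -> C))) /\ ~((A -> A) -> A)) = min(0.9, 0.7) = 0.7
(~D -> (((~D -> D) -> (D /\ (C -> C))) /\ ~((A -> A) -> A))): min(1, 1 − 0.9 + 0.7) = 0.8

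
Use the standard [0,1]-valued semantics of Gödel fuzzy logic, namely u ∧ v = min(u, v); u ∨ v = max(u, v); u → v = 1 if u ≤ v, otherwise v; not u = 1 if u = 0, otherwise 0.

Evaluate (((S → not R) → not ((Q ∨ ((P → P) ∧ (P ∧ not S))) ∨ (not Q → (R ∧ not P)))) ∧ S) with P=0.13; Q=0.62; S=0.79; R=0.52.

0.79

not R: Gödel ¬ of 0.52 = 0 (operand ≠ 0)
(S → not R): 0.79 > 0, so result = 0
(P → P): 0.13 ≤ 0.13, so result = 1
not S: Gödel ¬ of 0.79 = 0 (operand ≠ 0)
(P ∧ not S) = min(0.13, 0) = 0
((P → P) ∧ (P ∧ not S)) = min(1, 0) = 0
(Q ∨ ((P → P) ∧ (P ∧ not S))) = max(0.62, 0) = 0.62
not Q: Gödel ¬ of 0.62 = 0 (operand ≠ 0)
not P: Gödel ¬ of 0.13 = 0 (operand ≠ 0)
(R ∧ not P) = min(0.52, 0) = 0
(not Q → (R ∧ not P)): 0 ≤ 0, so result = 1
((Q ∨ ((P → P) ∧ (P ∧ not S))) ∨ (not Q → (R ∧ not P))) = max(0.62, 1) = 1
not ((Q ∨ ((P → P) ∧ (P ∧ not S))) ∨ (not Q → (R ∧ not P))): Gödel ¬ of 1 = 0 (operand ≠ 0)
((S → not R) → not ((Q ∨ ((P → P) ∧ (P ∧ not S))) ∨ (not Q → (R ∧ not P)))): 0 ≤ 0, so result = 1
(((S → not R) → not ((Q ∨ ((P → P) ∧ (P ∧ not S))) ∨ (not Q → (R ∧ not P)))) ∧ S) = min(1, 0.79) = 0.79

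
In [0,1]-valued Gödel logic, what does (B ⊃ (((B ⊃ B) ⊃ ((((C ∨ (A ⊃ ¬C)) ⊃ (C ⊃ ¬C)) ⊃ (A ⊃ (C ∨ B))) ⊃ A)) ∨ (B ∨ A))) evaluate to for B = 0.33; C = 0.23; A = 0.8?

(B ⊃ B): 0.33 ≤ 0.33, so result = 1
¬C: Gödel ¬ of 0.23 = 0 (operand ≠ 0)
(A ⊃ ¬C): 0.8 > 0, so result = 0
(C ∨ (A ⊃ ¬C)) = max(0.23, 0) = 0.23
¬C: Gödel ¬ of 0.23 = 0 (operand ≠ 0)
(C ⊃ ¬C): 0.23 > 0, so result = 0
((C ∨ (A ⊃ ¬C)) ⊃ (C ⊃ ¬C)): 0.23 > 0, so result = 0
(C ∨ B) = max(0.23, 0.33) = 0.33
(A ⊃ (C ∨ B)): 0.8 > 0.33, so result = 0.33
(((C ∨ (A ⊃ ¬C)) ⊃ (C ⊃ ¬C)) ⊃ (A ⊃ (C ∨ B))): 0 ≤ 0.33, so result = 1
((((C ∨ (A ⊃ ¬C)) ⊃ (C ⊃ ¬C)) ⊃ (A ⊃ (C ∨ B))) ⊃ A): 1 > 0.8, so result = 0.8
((B ⊃ B) ⊃ ((((C ∨ (A ⊃ ¬C)) ⊃ (C ⊃ ¬C)) ⊃ (A ⊃ (C ∨ B))) ⊃ A)): 1 > 0.8, so result = 0.8
(B ∨ A) = max(0.33, 0.8) = 0.8
(((B ⊃ B) ⊃ ((((C ∨ (A ⊃ ¬C)) ⊃ (C ⊃ ¬C)) ⊃ (A ⊃ (C ∨ B))) ⊃ A)) ∨ (B ∨ A)) = max(0.8, 0.8) = 0.8
(B ⊃ (((B ⊃ B) ⊃ ((((C ∨ (A ⊃ ¬C)) ⊃ (C ⊃ ¬C)) ⊃ (A ⊃ (C ∨ B))) ⊃ A)) ∨ (B ∨ A))): 0.33 ≤ 0.8, so result = 1

1.00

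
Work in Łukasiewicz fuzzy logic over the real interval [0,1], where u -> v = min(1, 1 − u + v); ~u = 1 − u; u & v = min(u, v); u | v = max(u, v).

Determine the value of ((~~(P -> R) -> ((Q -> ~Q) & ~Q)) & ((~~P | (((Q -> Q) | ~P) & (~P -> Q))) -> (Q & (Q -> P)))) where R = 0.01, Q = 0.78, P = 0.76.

0.78

(P -> R): min(1, 1 − 0.76 + 0.01) = 0.25
~(P -> R): Łukasiewicz ¬ gives 1 − 0.25 = 0.75
~~(P -> R): Łukasiewicz ¬ gives 1 − 0.75 = 0.25
~Q: Łukasiewicz ¬ gives 1 − 0.78 = 0.22
(Q -> ~Q): min(1, 1 − 0.78 + 0.22) = 0.44
~Q: Łukasiewicz ¬ gives 1 − 0.78 = 0.22
((Q -> ~Q) & ~Q) = min(0.44, 0.22) = 0.22
(~~(P -> R) -> ((Q -> ~Q) & ~Q)): min(1, 1 − 0.25 + 0.22) = 0.97
~P: Łukasiewicz ¬ gives 1 − 0.76 = 0.24
~~P: Łukasiewicz ¬ gives 1 − 0.24 = 0.76
(Q -> Q): min(1, 1 − 0.78 + 0.78) = 1
~P: Łukasiewicz ¬ gives 1 − 0.76 = 0.24
((Q -> Q) | ~P) = max(1, 0.24) = 1
~P: Łukasiewicz ¬ gives 1 − 0.76 = 0.24
(~P -> Q): min(1, 1 − 0.24 + 0.78) = 1
(((Q -> Q) | ~P) & (~P -> Q)) = min(1, 1) = 1
(~~P | (((Q -> Q) | ~P) & (~P -> Q))) = max(0.76, 1) = 1
(Q -> P): min(1, 1 − 0.78 + 0.76) = 0.98
(Q & (Q -> P)) = min(0.78, 0.98) = 0.78
((~~P | (((Q -> Q) | ~P) & (~P -> Q))) -> (Q & (Q -> P))): min(1, 1 − 1 + 0.78) = 0.78
((~~(P -> R) -> ((Q -> ~Q) & ~Q)) & ((~~P | (((Q -> Q) | ~P) & (~P -> Q))) -> (Q & (Q -> P)))) = min(0.97, 0.78) = 0.78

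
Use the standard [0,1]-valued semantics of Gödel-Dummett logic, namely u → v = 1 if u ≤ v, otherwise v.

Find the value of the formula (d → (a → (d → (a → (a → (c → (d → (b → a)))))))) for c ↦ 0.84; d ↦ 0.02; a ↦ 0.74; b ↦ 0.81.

1.00

(b → a): 0.81 > 0.74, so result = 0.74
(d → (b → a)): 0.02 ≤ 0.74, so result = 1
(c → (d → (b → a))): 0.84 ≤ 1, so result = 1
(a → (c → (d → (b → a)))): 0.74 ≤ 1, so result = 1
(a → (a → (c → (d → (b → a))))): 0.74 ≤ 1, so result = 1
(d → (a → (a → (c → (d → (b → a)))))): 0.02 ≤ 1, so result = 1
(a → (d → (a → (a → (c → (d → (b → a))))))): 0.74 ≤ 1, so result = 1
(d → (a → (d → (a → (a → (c → (d → (b → a)))))))): 0.02 ≤ 1, so result = 1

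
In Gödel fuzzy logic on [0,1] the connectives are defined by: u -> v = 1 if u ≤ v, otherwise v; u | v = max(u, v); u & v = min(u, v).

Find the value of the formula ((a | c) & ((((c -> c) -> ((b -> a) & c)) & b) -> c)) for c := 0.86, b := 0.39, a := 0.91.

0.91

(a | c) = max(0.91, 0.86) = 0.91
(c -> c): 0.86 ≤ 0.86, so result = 1
(b -> a): 0.39 ≤ 0.91, so result = 1
((b -> a) & c) = min(1, 0.86) = 0.86
((c -> c) -> ((b -> a) & c)): 1 > 0.86, so result = 0.86
(((c -> c) -> ((b -> a) & c)) & b) = min(0.86, 0.39) = 0.39
((((c -> c) -> ((b -> a) & c)) & b) -> c): 0.39 ≤ 0.86, so result = 1
((a | c) & ((((c -> c) -> ((b -> a) & c)) & b) -> c)) = min(0.91, 1) = 0.91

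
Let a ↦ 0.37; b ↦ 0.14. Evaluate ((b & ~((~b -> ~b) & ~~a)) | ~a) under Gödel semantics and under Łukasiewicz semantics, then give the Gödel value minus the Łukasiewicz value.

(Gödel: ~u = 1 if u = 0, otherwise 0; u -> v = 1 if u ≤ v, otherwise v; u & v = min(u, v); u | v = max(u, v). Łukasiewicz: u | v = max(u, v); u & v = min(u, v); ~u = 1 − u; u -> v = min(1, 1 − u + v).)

Gödel evaluation:
  ~b: Gödel ¬ of 0.14 = 0 (operand ≠ 0)
  ~b: Gödel ¬ of 0.14 = 0 (operand ≠ 0)
  (~b -> ~b): 0 ≤ 0, so result = 1
  ~a: Gödel ¬ of 0.37 = 0 (operand ≠ 0)
  ~~a: Gödel ¬ of 0 = 1 (operand is 0)
  ((~b -> ~b) & ~~a) = min(1, 1) = 1
  ~((~b -> ~b) & ~~a): Gödel ¬ of 1 = 0 (operand ≠ 0)
  (b & ~((~b -> ~b) & ~~a)) = min(0.14, 0) = 0
  ~a: Gödel ¬ of 0.37 = 0 (operand ≠ 0)
  ((b & ~((~b -> ~b) & ~~a)) | ~a) = max(0, 0) = 0
  Gödel value = 0
Łukasiewicz evaluation:
  ~b: Łukasiewicz ¬ gives 1 − 0.14 = 0.86
  ~b: Łukasiewicz ¬ gives 1 − 0.14 = 0.86
  (~b -> ~b): min(1, 1 − 0.86 + 0.86) = 1
  ~a: Łukasiewicz ¬ gives 1 − 0.37 = 0.63
  ~~a: Łukasiewicz ¬ gives 1 − 0.63 = 0.37
  ((~b -> ~b) & ~~a) = min(1, 0.37) = 0.37
  ~((~b -> ~b) & ~~a): Łukasiewicz ¬ gives 1 − 0.37 = 0.63
  (b & ~((~b -> ~b) & ~~a)) = min(0.14, 0.63) = 0.14
  ~a: Łukasiewicz ¬ gives 1 − 0.37 = 0.63
  ((b & ~((~b -> ~b) & ~~a)) | ~a) = max(0.14, 0.63) = 0.63
  Łukasiewicz value = 0.63
Difference: 0 − 0.63 = -0.63

-0.63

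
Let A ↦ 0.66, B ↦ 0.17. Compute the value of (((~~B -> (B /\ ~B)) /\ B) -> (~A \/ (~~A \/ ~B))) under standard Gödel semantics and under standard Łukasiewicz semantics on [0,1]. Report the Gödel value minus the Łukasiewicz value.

0.00

Gödel evaluation:
  ~B: Gödel ¬ of 0.17 = 0 (operand ≠ 0)
  ~~B: Gödel ¬ of 0 = 1 (operand is 0)
  ~B: Gödel ¬ of 0.17 = 0 (operand ≠ 0)
  (B /\ ~B) = min(0.17, 0) = 0
  (~~B -> (B /\ ~B)): 1 > 0, so result = 0
  ((~~B -> (B /\ ~B)) /\ B) = min(0, 0.17) = 0
  ~A: Gödel ¬ of 0.66 = 0 (operand ≠ 0)
  ~A: Gödel ¬ of 0.66 = 0 (operand ≠ 0)
  ~~A: Gödel ¬ of 0 = 1 (operand is 0)
  ~B: Gödel ¬ of 0.17 = 0 (operand ≠ 0)
  (~~A \/ ~B) = max(1, 0) = 1
  (~A \/ (~~A \/ ~B)) = max(0, 1) = 1
  (((~~B -> (B /\ ~B)) /\ B) -> (~A \/ (~~A \/ ~B))): 0 ≤ 1, so result = 1
  Gödel value = 1
Łukasiewicz evaluation:
  ~B: Łukasiewicz ¬ gives 1 − 0.17 = 0.83
  ~~B: Łukasiewicz ¬ gives 1 − 0.83 = 0.17
  ~B: Łukasiewicz ¬ gives 1 − 0.17 = 0.83
  (B /\ ~B) = min(0.17, 0.83) = 0.17
  (~~B -> (B /\ ~B)): min(1, 1 − 0.17 + 0.17) = 1
  ((~~B -> (B /\ ~B)) /\ B) = min(1, 0.17) = 0.17
  ~A: Łukasiewicz ¬ gives 1 − 0.66 = 0.34
  ~A: Łukasiewicz ¬ gives 1 − 0.66 = 0.34
  ~~A: Łukasiewicz ¬ gives 1 − 0.34 = 0.66
  ~B: Łukasiewicz ¬ gives 1 − 0.17 = 0.83
  (~~A \/ ~B) = max(0.66, 0.83) = 0.83
  (~A \/ (~~A \/ ~B)) = max(0.34, 0.83) = 0.83
  (((~~B -> (B /\ ~B)) /\ B) -> (~A \/ (~~A \/ ~B))): min(1, 1 − 0.17 + 0.83) = 1
  Łukasiewicz value = 1
Difference: 1 − 1 = 0.00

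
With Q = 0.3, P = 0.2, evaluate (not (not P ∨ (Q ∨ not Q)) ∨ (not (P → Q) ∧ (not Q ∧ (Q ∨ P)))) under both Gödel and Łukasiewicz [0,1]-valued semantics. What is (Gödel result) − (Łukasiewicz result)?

Gödel evaluation:
  not P: Gödel ¬ of 0.2 = 0 (operand ≠ 0)
  not Q: Gödel ¬ of 0.3 = 0 (operand ≠ 0)
  (Q ∨ not Q) = max(0.3, 0) = 0.3
  (not P ∨ (Q ∨ not Q)) = max(0, 0.3) = 0.3
  not (not P ∨ (Q ∨ not Q)): Gödel ¬ of 0.3 = 0 (operand ≠ 0)
  (P → Q): 0.2 ≤ 0.3, so result = 1
  not (P → Q): Gödel ¬ of 1 = 0 (operand ≠ 0)
  not Q: Gödel ¬ of 0.3 = 0 (operand ≠ 0)
  (Q ∨ P) = max(0.3, 0.2) = 0.3
  (not Q ∧ (Q ∨ P)) = min(0, 0.3) = 0
  (not (P → Q) ∧ (not Q ∧ (Q ∨ P))) = min(0, 0) = 0
  (not (not P ∨ (Q ∨ not Q)) ∨ (not (P → Q) ∧ (not Q ∧ (Q ∨ P)))) = max(0, 0) = 0
  Gödel value = 0
Łukasiewicz evaluation:
  not P: Łukasiewicz ¬ gives 1 − 0.2 = 0.8
  not Q: Łukasiewicz ¬ gives 1 − 0.3 = 0.7
  (Q ∨ not Q) = max(0.3, 0.7) = 0.7
  (not P ∨ (Q ∨ not Q)) = max(0.8, 0.7) = 0.8
  not (not P ∨ (Q ∨ not Q)): Łukasiewicz ¬ gives 1 − 0.8 = 0.2
  (P → Q): min(1, 1 − 0.2 + 0.3) = 1
  not (P → Q): Łukasiewicz ¬ gives 1 − 1 = 0
  not Q: Łukasiewicz ¬ gives 1 − 0.3 = 0.7
  (Q ∨ P) = max(0.3, 0.2) = 0.3
  (not Q ∧ (Q ∨ P)) = min(0.7, 0.3) = 0.3
  (not (P → Q) ∧ (not Q ∧ (Q ∨ P))) = min(0, 0.3) = 0
  (not (not P ∨ (Q ∨ not Q)) ∨ (not (P → Q) ∧ (not Q ∧ (Q ∨ P)))) = max(0.2, 0) = 0.2
  Łukasiewicz value = 0.2
Difference: 0 − 0.2 = -0.20

-0.20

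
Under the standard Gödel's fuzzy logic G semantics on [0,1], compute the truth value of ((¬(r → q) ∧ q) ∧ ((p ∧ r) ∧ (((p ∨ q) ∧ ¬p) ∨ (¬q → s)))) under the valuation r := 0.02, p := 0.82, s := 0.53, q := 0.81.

(r → q): 0.02 ≤ 0.81, so result = 1
¬(r → q): Gödel ¬ of 1 = 0 (operand ≠ 0)
(¬(r → q) ∧ q) = min(0, 0.81) = 0
(p ∧ r) = min(0.82, 0.02) = 0.02
(p ∨ q) = max(0.82, 0.81) = 0.82
¬p: Gödel ¬ of 0.82 = 0 (operand ≠ 0)
((p ∨ q) ∧ ¬p) = min(0.82, 0) = 0
¬q: Gödel ¬ of 0.81 = 0 (operand ≠ 0)
(¬q → s): 0 ≤ 0.53, so result = 1
(((p ∨ q) ∧ ¬p) ∨ (¬q → s)) = max(0, 1) = 1
((p ∧ r) ∧ (((p ∨ q) ∧ ¬p) ∨ (¬q → s))) = min(0.02, 1) = 0.02
((¬(r → q) ∧ q) ∧ ((p ∧ r) ∧ (((p ∨ q) ∧ ¬p) ∨ (¬q → s)))) = min(0, 0.02) = 0

0.00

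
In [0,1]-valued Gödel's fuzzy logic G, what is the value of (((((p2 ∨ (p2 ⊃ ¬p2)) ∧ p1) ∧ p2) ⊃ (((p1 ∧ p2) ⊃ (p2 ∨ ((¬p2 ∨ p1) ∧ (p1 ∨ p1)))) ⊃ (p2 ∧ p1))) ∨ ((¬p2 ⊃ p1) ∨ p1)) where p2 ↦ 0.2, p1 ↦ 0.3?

¬p2: Gödel ¬ of 0.2 = 0 (operand ≠ 0)
(p2 ⊃ ¬p2): 0.2 > 0, so result = 0
(p2 ∨ (p2 ⊃ ¬p2)) = max(0.2, 0) = 0.2
((p2 ∨ (p2 ⊃ ¬p2)) ∧ p1) = min(0.2, 0.3) = 0.2
(((p2 ∨ (p2 ⊃ ¬p2)) ∧ p1) ∧ p2) = min(0.2, 0.2) = 0.2
(p1 ∧ p2) = min(0.3, 0.2) = 0.2
¬p2: Gödel ¬ of 0.2 = 0 (operand ≠ 0)
(¬p2 ∨ p1) = max(0, 0.3) = 0.3
(p1 ∨ p1) = max(0.3, 0.3) = 0.3
((¬p2 ∨ p1) ∧ (p1 ∨ p1)) = min(0.3, 0.3) = 0.3
(p2 ∨ ((¬p2 ∨ p1) ∧ (p1 ∨ p1))) = max(0.2, 0.3) = 0.3
((p1 ∧ p2) ⊃ (p2 ∨ ((¬p2 ∨ p1) ∧ (p1 ∨ p1)))): 0.2 ≤ 0.3, so result = 1
(p2 ∧ p1) = min(0.2, 0.3) = 0.2
(((p1 ∧ p2) ⊃ (p2 ∨ ((¬p2 ∨ p1) ∧ (p1 ∨ p1)))) ⊃ (p2 ∧ p1)): 1 > 0.2, so result = 0.2
((((p2 ∨ (p2 ⊃ ¬p2)) ∧ p1) ∧ p2) ⊃ (((p1 ∧ p2) ⊃ (p2 ∨ ((¬p2 ∨ p1) ∧ (p1 ∨ p1)))) ⊃ (p2 ∧ p1))): 0.2 ≤ 0.2, so result = 1
¬p2: Gödel ¬ of 0.2 = 0 (operand ≠ 0)
(¬p2 ⊃ p1): 0 ≤ 0.3, so result = 1
((¬p2 ⊃ p1) ∨ p1) = max(1, 0.3) = 1
(((((p2 ∨ (p2 ⊃ ¬p2)) ∧ p1) ∧ p2) ⊃ (((p1 ∧ p2) ⊃ (p2 ∨ ((¬p2 ∨ p1) ∧ (p1 ∨ p1)))) ⊃ (p2 ∧ p1))) ∨ ((¬p2 ⊃ p1) ∨ p1)) = max(1, 1) = 1

1.00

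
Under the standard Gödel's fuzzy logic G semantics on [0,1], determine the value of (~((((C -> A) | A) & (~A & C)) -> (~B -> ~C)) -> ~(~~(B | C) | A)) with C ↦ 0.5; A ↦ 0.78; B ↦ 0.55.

(C -> A): 0.5 ≤ 0.78, so result = 1
((C -> A) | A) = max(1, 0.78) = 1
~A: Gödel ¬ of 0.78 = 0 (operand ≠ 0)
(~A & C) = min(0, 0.5) = 0
(((C -> A) | A) & (~A & C)) = min(1, 0) = 0
~B: Gödel ¬ of 0.55 = 0 (operand ≠ 0)
~C: Gödel ¬ of 0.5 = 0 (operand ≠ 0)
(~B -> ~C): 0 ≤ 0, so result = 1
((((C -> A) | A) & (~A & C)) -> (~B -> ~C)): 0 ≤ 1, so result = 1
~((((C -> A) | A) & (~A & C)) -> (~B -> ~C)): Gödel ¬ of 1 = 0 (operand ≠ 0)
(B | C) = max(0.55, 0.5) = 0.55
~(B | C): Gödel ¬ of 0.55 = 0 (operand ≠ 0)
~~(B | C): Gödel ¬ of 0 = 1 (operand is 0)
(~~(B | C) | A) = max(1, 0.78) = 1
~(~~(B | C) | A): Gödel ¬ of 1 = 0 (operand ≠ 0)
(~((((C -> A) | A) & (~A & C)) -> (~B -> ~C)) -> ~(~~(B | C) | A)): 0 ≤ 0, so result = 1

1.00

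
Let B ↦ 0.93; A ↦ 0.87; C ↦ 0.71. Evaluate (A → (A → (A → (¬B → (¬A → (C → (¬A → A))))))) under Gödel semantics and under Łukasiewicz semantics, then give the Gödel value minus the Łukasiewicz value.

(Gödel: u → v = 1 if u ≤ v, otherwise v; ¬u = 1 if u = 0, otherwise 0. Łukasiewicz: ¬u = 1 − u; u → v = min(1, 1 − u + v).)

Gödel evaluation:
  ¬B: Gödel ¬ of 0.93 = 0 (operand ≠ 0)
  ¬A: Gödel ¬ of 0.87 = 0 (operand ≠ 0)
  ¬A: Gödel ¬ of 0.87 = 0 (operand ≠ 0)
  (¬A → A): 0 ≤ 0.87, so result = 1
  (C → (¬A → A)): 0.71 ≤ 1, so result = 1
  (¬A → (C → (¬A → A))): 0 ≤ 1, so result = 1
  (¬B → (¬A → (C → (¬A → A)))): 0 ≤ 1, so result = 1
  (A → (¬B → (¬A → (C → (¬A → A))))): 0.87 ≤ 1, so result = 1
  (A → (A → (¬B → (¬A → (C → (¬A → A)))))): 0.87 ≤ 1, so result = 1
  (A → (A → (A → (¬B → (¬A → (C → (¬A → A))))))): 0.87 ≤ 1, so result = 1
  Gödel value = 1
Łukasiewicz evaluation:
  ¬B: Łukasiewicz ¬ gives 1 − 0.93 = 0.07
  ¬A: Łukasiewicz ¬ gives 1 − 0.87 = 0.13
  ¬A: Łukasiewicz ¬ gives 1 − 0.87 = 0.13
  (¬A → A): min(1, 1 − 0.13 + 0.87) = 1
  (C → (¬A → A)): min(1, 1 − 0.71 + 1) = 1
  (¬A → (C → (¬A → A))): min(1, 1 − 0.13 + 1) = 1
  (¬B → (¬A → (C → (¬A → A)))): min(1, 1 − 0.07 + 1) = 1
  (A → (¬B → (¬A → (C → (¬A → A))))): min(1, 1 − 0.87 + 1) = 1
  (A → (A → (¬B → (¬A → (C → (¬A → A)))))): min(1, 1 − 0.87 + 1) = 1
  (A → (A → (A → (¬B → (¬A → (C → (¬A → A))))))): min(1, 1 − 0.87 + 1) = 1
  Łukasiewicz value = 1
Difference: 1 − 1 = 0.00

0.00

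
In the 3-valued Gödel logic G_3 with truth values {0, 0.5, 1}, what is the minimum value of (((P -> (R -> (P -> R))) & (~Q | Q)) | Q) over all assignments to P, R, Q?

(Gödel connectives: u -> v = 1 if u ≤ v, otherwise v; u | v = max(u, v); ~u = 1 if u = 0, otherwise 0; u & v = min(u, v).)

The minimum is attained at P = 0, R = 0, Q = 0.5:
  (P -> R): 0 ≤ 0, so result = 1
  (R -> (P -> R)): 0 ≤ 1, so result = 1
  (P -> (R -> (P -> R))): 0 ≤ 1, so result = 1
  ~Q: Gödel ¬ of 0.5 = 0 (operand ≠ 0)
  (~Q | Q) = max(0, 0.5) = 0.5
  ((P -> (R -> (P -> R))) & (~Q | Q)) = min(1, 0.5) = 0.5
  (((P -> (R -> (P -> R))) & (~Q | Q)) | Q) = max(0.5, 0.5) = 0.5
Checking all 27 assignments confirms none give a value below 0.50.

0.50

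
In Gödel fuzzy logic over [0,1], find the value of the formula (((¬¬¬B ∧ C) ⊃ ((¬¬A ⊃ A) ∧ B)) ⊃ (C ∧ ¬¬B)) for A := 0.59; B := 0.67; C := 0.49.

¬B: Gödel ¬ of 0.67 = 0 (operand ≠ 0)
¬¬B: Gödel ¬ of 0 = 1 (operand is 0)
¬¬¬B: Gödel ¬ of 1 = 0 (operand ≠ 0)
(¬¬¬B ∧ C) = min(0, 0.49) = 0
¬A: Gödel ¬ of 0.59 = 0 (operand ≠ 0)
¬¬A: Gödel ¬ of 0 = 1 (operand is 0)
(¬¬A ⊃ A): 1 > 0.59, so result = 0.59
((¬¬A ⊃ A) ∧ B) = min(0.59, 0.67) = 0.59
((¬¬¬B ∧ C) ⊃ ((¬¬A ⊃ A) ∧ B)): 0 ≤ 0.59, so result = 1
¬B: Gödel ¬ of 0.67 = 0 (operand ≠ 0)
¬¬B: Gödel ¬ of 0 = 1 (operand is 0)
(C ∧ ¬¬B) = min(0.49, 1) = 0.49
(((¬¬¬B ∧ C) ⊃ ((¬¬A ⊃ A) ∧ B)) ⊃ (C ∧ ¬¬B)): 1 > 0.49, so result = 0.49

0.49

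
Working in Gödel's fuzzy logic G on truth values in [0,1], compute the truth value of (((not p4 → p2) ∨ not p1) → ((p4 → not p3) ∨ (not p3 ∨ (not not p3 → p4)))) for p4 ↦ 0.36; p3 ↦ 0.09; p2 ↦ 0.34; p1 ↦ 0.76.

0.36

not p4: Gödel ¬ of 0.36 = 0 (operand ≠ 0)
(not p4 → p2): 0 ≤ 0.34, so result = 1
not p1: Gödel ¬ of 0.76 = 0 (operand ≠ 0)
((not p4 → p2) ∨ not p1) = max(1, 0) = 1
not p3: Gödel ¬ of 0.09 = 0 (operand ≠ 0)
(p4 → not p3): 0.36 > 0, so result = 0
not p3: Gödel ¬ of 0.09 = 0 (operand ≠ 0)
not p3: Gödel ¬ of 0.09 = 0 (operand ≠ 0)
not not p3: Gödel ¬ of 0 = 1 (operand is 0)
(not not p3 → p4): 1 > 0.36, so result = 0.36
(not p3 ∨ (not not p3 → p4)) = max(0, 0.36) = 0.36
((p4 → not p3) ∨ (not p3 ∨ (not not p3 → p4))) = max(0, 0.36) = 0.36
(((not p4 → p2) ∨ not p1) → ((p4 → not p3) ∨ (not p3 ∨ (not not p3 → p4)))): 1 > 0.36, so result = 0.36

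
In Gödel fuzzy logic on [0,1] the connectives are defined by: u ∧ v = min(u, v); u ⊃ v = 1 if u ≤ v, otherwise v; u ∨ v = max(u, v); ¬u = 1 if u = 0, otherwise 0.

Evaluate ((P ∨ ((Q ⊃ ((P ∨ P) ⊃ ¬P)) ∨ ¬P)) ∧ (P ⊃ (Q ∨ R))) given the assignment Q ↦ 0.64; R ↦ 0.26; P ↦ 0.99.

(P ∨ P) = max(0.99, 0.99) = 0.99
¬P: Gödel ¬ of 0.99 = 0 (operand ≠ 0)
((P ∨ P) ⊃ ¬P): 0.99 > 0, so result = 0
(Q ⊃ ((P ∨ P) ⊃ ¬P)): 0.64 > 0, so result = 0
¬P: Gödel ¬ of 0.99 = 0 (operand ≠ 0)
((Q ⊃ ((P ∨ P) ⊃ ¬P)) ∨ ¬P) = max(0, 0) = 0
(P ∨ ((Q ⊃ ((P ∨ P) ⊃ ¬P)) ∨ ¬P)) = max(0.99, 0) = 0.99
(Q ∨ R) = max(0.64, 0.26) = 0.64
(P ⊃ (Q ∨ R)): 0.99 > 0.64, so result = 0.64
((P ∨ ((Q ⊃ ((P ∨ P) ⊃ ¬P)) ∨ ¬P)) ∧ (P ⊃ (Q ∨ R))) = min(0.99, 0.64) = 0.64

0.64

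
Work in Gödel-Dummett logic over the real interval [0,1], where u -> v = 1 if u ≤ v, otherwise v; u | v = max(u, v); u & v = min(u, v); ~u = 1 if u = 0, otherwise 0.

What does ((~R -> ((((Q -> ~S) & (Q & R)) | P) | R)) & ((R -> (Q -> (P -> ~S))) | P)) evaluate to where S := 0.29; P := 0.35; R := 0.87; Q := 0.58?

~R: Gödel ¬ of 0.87 = 0 (operand ≠ 0)
~S: Gödel ¬ of 0.29 = 0 (operand ≠ 0)
(Q -> ~S): 0.58 > 0, so result = 0
(Q & R) = min(0.58, 0.87) = 0.58
((Q -> ~S) & (Q & R)) = min(0, 0.58) = 0
(((Q -> ~S) & (Q & R)) | P) = max(0, 0.35) = 0.35
((((Q -> ~S) & (Q & R)) | P) | R) = max(0.35, 0.87) = 0.87
(~R -> ((((Q -> ~S) & (Q & R)) | P) | R)): 0 ≤ 0.87, so result = 1
~S: Gödel ¬ of 0.29 = 0 (operand ≠ 0)
(P -> ~S): 0.35 > 0, so result = 0
(Q -> (P -> ~S)): 0.58 > 0, so result = 0
(R -> (Q -> (P -> ~S))): 0.87 > 0, so result = 0
((R -> (Q -> (P -> ~S))) | P) = max(0, 0.35) = 0.35
((~R -> ((((Q -> ~S) & (Q & R)) | P) | R)) & ((R -> (Q -> (P -> ~S))) | P)) = min(1, 0.35) = 0.35

0.35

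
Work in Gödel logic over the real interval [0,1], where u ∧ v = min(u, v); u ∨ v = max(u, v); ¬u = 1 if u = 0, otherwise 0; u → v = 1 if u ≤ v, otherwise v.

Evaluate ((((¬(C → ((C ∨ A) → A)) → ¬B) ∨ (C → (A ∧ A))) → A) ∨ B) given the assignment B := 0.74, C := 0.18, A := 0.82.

(C ∨ A) = max(0.18, 0.82) = 0.82
((C ∨ A) → A): 0.82 ≤ 0.82, so result = 1
(C → ((C ∨ A) → A)): 0.18 ≤ 1, so result = 1
¬(C → ((C ∨ A) → A)): Gödel ¬ of 1 = 0 (operand ≠ 0)
¬B: Gödel ¬ of 0.74 = 0 (operand ≠ 0)
(¬(C → ((C ∨ A) → A)) → ¬B): 0 ≤ 0, so result = 1
(A ∧ A) = min(0.82, 0.82) = 0.82
(C → (A ∧ A)): 0.18 ≤ 0.82, so result = 1
((¬(C → ((C ∨ A) → A)) → ¬B) ∨ (C → (A ∧ A))) = max(1, 1) = 1
(((¬(C → ((C ∨ A) → A)) → ¬B) ∨ (C → (A ∧ A))) → A): 1 > 0.82, so result = 0.82
((((¬(C → ((C ∨ A) → A)) → ¬B) ∨ (C → (A ∧ A))) → A) ∨ B) = max(0.82, 0.74) = 0.82

0.82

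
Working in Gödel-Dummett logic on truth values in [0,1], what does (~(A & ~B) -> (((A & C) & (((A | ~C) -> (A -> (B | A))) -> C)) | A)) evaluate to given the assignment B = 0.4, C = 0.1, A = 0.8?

0.80

~B: Gödel ¬ of 0.4 = 0 (operand ≠ 0)
(A & ~B) = min(0.8, 0) = 0
~(A & ~B): Gödel ¬ of 0 = 1 (operand is 0)
(A & C) = min(0.8, 0.1) = 0.1
~C: Gödel ¬ of 0.1 = 0 (operand ≠ 0)
(A | ~C) = max(0.8, 0) = 0.8
(B | A) = max(0.4, 0.8) = 0.8
(A -> (B | A)): 0.8 ≤ 0.8, so result = 1
((A | ~C) -> (A -> (B | A))): 0.8 ≤ 1, so result = 1
(((A | ~C) -> (A -> (B | A))) -> C): 1 > 0.1, so result = 0.1
((A & C) & (((A | ~C) -> (A -> (B | A))) -> C)) = min(0.1, 0.1) = 0.1
(((A & C) & (((A | ~C) -> (A -> (B | A))) -> C)) | A) = max(0.1, 0.8) = 0.8
(~(A & ~B) -> (((A & C) & (((A | ~C) -> (A -> (B | A))) -> C)) | A)): 1 > 0.8, so result = 0.8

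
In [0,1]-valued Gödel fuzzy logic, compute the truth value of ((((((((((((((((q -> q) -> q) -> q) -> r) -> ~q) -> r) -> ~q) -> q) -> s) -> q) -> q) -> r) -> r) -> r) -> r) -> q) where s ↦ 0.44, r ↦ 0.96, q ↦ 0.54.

(q -> q): 0.54 ≤ 0.54, so result = 1
((q -> q) -> q): 1 > 0.54, so result = 0.54
(((q -> q) -> q) -> q): 0.54 ≤ 0.54, so result = 1
((((q -> q) -> q) -> q) -> r): 1 > 0.96, so result = 0.96
~q: Gödel ¬ of 0.54 = 0 (operand ≠ 0)
(((((q -> q) -> q) -> q) -> r) -> ~q): 0.96 > 0, so result = 0
((((((q -> q) -> q) -> q) -> r) -> ~q) -> r): 0 ≤ 0.96, so result = 1
~q: Gödel ¬ of 0.54 = 0 (operand ≠ 0)
(((((((q -> q) -> q) -> q) -> r) -> ~q) -> r) -> ~q): 1 > 0, so result = 0
((((((((q -> q) -> q) -> q) -> r) -> ~q) -> r) -> ~q) -> q): 0 ≤ 0.54, so result = 1
(((((((((q -> q) -> q) -> q) -> r) -> ~q) -> r) -> ~q) -> q) -> s): 1 > 0.44, so result = 0.44
((((((((((q -> q) -> q) -> q) -> r) -> ~q) -> r) -> ~q) -> q) -> s) -> q): 0.44 ≤ 0.54, so result = 1
(((((((((((q -> q) -> q) -> q) -> r) -> ~q) -> r) -> ~q) -> q) -> s) -> q) -> q): 1 > 0.54, so result = 0.54
((((((((((((q -> q) -> q) -> q) -> r) -> ~q) -> r) -> ~q) -> q) -> s) -> q) -> q) -> r): 0.54 ≤ 0.96, so result = 1
(((((((((((((q -> q) -> q) -> q) -> r) -> ~q) -> r) -> ~q) -> q) -> s) -> q) -> q) -> r) -> r): 1 > 0.96, so result = 0.96
((((((((((((((q -> q) -> q) -> q) -> r) -> ~q) -> r) -> ~q) -> q) -> s) -> q) -> q) -> r) -> r) -> r): 0.96 ≤ 0.96, so result = 1
(((((((((((((((q -> q) -> q) -> q) -> r) -> ~q) -> r) -> ~q) -> q) -> s) -> q) -> q) -> r) -> r) -> r) -> r): 1 > 0.96, so result = 0.96
((((((((((((((((q -> q) -> q) -> q) -> r) -> ~q) -> r) -> ~q) -> q) -> s) -> q) -> q) -> r) -> r) -> r) -> r) -> q): 0.96 > 0.54, so result = 0.54

0.54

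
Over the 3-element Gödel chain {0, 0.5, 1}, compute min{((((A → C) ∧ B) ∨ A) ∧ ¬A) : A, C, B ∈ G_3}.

The minimum is attained at A = 0, C = 0, B = 0:
  (A → C): 0 ≤ 0, so result = 1
  ((A → C) ∧ B) = min(1, 0) = 0
  (((A → C) ∧ B) ∨ A) = max(0, 0) = 0
  ¬A: Gödel ¬ of 0 = 1 (operand is 0)
  ((((A → C) ∧ B) ∨ A) ∧ ¬A) = min(0, 1) = 0
Checking all 27 assignments confirms none give a value below 0.00.

0.00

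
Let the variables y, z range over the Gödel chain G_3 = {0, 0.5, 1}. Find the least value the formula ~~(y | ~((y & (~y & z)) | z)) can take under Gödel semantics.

The minimum is attained at y = 0, z = 0.5:
  ~y: Gödel ¬ of 0 = 1 (operand is 0)
  (~y & z) = min(1, 0.5) = 0.5
  (y & (~y & z)) = min(0, 0.5) = 0
  ((y & (~y & z)) | z) = max(0, 0.5) = 0.5
  ~((y & (~y & z)) | z): Gödel ¬ of 0.5 = 0 (operand ≠ 0)
  (y | ~((y & (~y & z)) | z)) = max(0, 0) = 0
  ~(y | ~((y & (~y & z)) | z)): Gödel ¬ of 0 = 1 (operand is 0)
  ~~(y | ~((y & (~y & z)) | z)): Gödel ¬ of 1 = 0 (operand ≠ 0)
Checking all 9 assignments confirms none give a value below 0.00.

0.00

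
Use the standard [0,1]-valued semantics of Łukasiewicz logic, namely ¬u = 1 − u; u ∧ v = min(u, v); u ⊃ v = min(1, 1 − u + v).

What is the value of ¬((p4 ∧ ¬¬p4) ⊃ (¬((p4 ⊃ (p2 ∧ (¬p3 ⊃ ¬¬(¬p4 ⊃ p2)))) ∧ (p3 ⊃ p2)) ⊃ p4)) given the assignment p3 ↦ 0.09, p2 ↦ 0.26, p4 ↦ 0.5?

0.00

¬p4: Łukasiewicz ¬ gives 1 − 0.5 = 0.5
¬¬p4: Łukasiewicz ¬ gives 1 − 0.5 = 0.5
(p4 ∧ ¬¬p4) = min(0.5, 0.5) = 0.5
¬p3: Łukasiewicz ¬ gives 1 − 0.09 = 0.91
¬p4: Łukasiewicz ¬ gives 1 − 0.5 = 0.5
(¬p4 ⊃ p2): min(1, 1 − 0.5 + 0.26) = 0.76
¬(¬p4 ⊃ p2): Łukasiewicz ¬ gives 1 − 0.76 = 0.24
¬¬(¬p4 ⊃ p2): Łukasiewicz ¬ gives 1 − 0.24 = 0.76
(¬p3 ⊃ ¬¬(¬p4 ⊃ p2)): min(1, 1 − 0.91 + 0.76) = 0.85
(p2 ∧ (¬p3 ⊃ ¬¬(¬p4 ⊃ p2))) = min(0.26, 0.85) = 0.26
(p4 ⊃ (p2 ∧ (¬p3 ⊃ ¬¬(¬p4 ⊃ p2)))): min(1, 1 − 0.5 + 0.26) = 0.76
(p3 ⊃ p2): min(1, 1 − 0.09 + 0.26) = 1
((p4 ⊃ (p2 ∧ (¬p3 ⊃ ¬¬(¬p4 ⊃ p2)))) ∧ (p3 ⊃ p2)) = min(0.76, 1) = 0.76
¬((p4 ⊃ (p2 ∧ (¬p3 ⊃ ¬¬(¬p4 ⊃ p2)))) ∧ (p3 ⊃ p2)): Łukasiewicz ¬ gives 1 − 0.76 = 0.24
(¬((p4 ⊃ (p2 ∧ (¬p3 ⊃ ¬¬(¬p4 ⊃ p2)))) ∧ (p3 ⊃ p2)) ⊃ p4): min(1, 1 − 0.24 + 0.5) = 1
((p4 ∧ ¬¬p4) ⊃ (¬((p4 ⊃ (p2 ∧ (¬p3 ⊃ ¬¬(¬p4 ⊃ p2)))) ∧ (p3 ⊃ p2)) ⊃ p4)): min(1, 1 − 0.5 + 1) = 1
¬((p4 ∧ ¬¬p4) ⊃ (¬((p4 ⊃ (p2 ∧ (¬p3 ⊃ ¬¬(¬p4 ⊃ p2)))) ∧ (p3 ⊃ p2)) ⊃ p4)): Łukasiewicz ¬ gives 1 − 1 = 0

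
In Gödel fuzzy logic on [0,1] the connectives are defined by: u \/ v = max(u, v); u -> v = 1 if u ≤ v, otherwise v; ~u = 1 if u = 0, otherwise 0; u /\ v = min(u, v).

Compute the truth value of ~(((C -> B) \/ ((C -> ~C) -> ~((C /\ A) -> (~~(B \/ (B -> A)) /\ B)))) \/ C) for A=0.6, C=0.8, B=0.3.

(C -> B): 0.8 > 0.3, so result = 0.3
~C: Gödel ¬ of 0.8 = 0 (operand ≠ 0)
(C -> ~C): 0.8 > 0, so result = 0
(C /\ A) = min(0.8, 0.6) = 0.6
(B -> A): 0.3 ≤ 0.6, so result = 1
(B \/ (B -> A)) = max(0.3, 1) = 1
~(B \/ (B -> A)): Gödel ¬ of 1 = 0 (operand ≠ 0)
~~(B \/ (B -> A)): Gödel ¬ of 0 = 1 (operand is 0)
(~~(B \/ (B -> A)) /\ B) = min(1, 0.3) = 0.3
((C /\ A) -> (~~(B \/ (B -> A)) /\ B)): 0.6 > 0.3, so result = 0.3
~((C /\ A) -> (~~(B \/ (B -> A)) /\ B)): Gödel ¬ of 0.3 = 0 (operand ≠ 0)
((C -> ~C) -> ~((C /\ A) -> (~~(B \/ (B -> A)) /\ B))): 0 ≤ 0, so result = 1
((C -> B) \/ ((C -> ~C) -> ~((C /\ A) -> (~~(B \/ (B -> A)) /\ B)))) = max(0.3, 1) = 1
(((C -> B) \/ ((C -> ~C) -> ~((C /\ A) -> (~~(B \/ (B -> A)) /\ B)))) \/ C) = max(1, 0.8) = 1
~(((C -> B) \/ ((C -> ~C) -> ~((C /\ A) -> (~~(B \/ (B -> A)) /\ B)))) \/ C): Gödel ¬ of 1 = 0 (operand ≠ 0)

0.00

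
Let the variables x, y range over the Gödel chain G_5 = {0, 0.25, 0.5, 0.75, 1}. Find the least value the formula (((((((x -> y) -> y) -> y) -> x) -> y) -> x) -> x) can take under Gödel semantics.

The minimum is attained at x = 0.25, y = 0:
  (x -> y): 0.25 > 0, so result = 0
  ((x -> y) -> y): 0 ≤ 0, so result = 1
  (((x -> y) -> y) -> y): 1 > 0, so result = 0
  ((((x -> y) -> y) -> y) -> x): 0 ≤ 0.25, so result = 1
  (((((x -> y) -> y) -> y) -> x) -> y): 1 > 0, so result = 0
  ((((((x -> y) -> y) -> y) -> x) -> y) -> x): 0 ≤ 0.25, so result = 1
  (((((((x -> y) -> y) -> y) -> x) -> y) -> x) -> x): 1 > 0.25, so result = 0.25
Checking all 25 assignments confirms none give a value below 0.25.

0.25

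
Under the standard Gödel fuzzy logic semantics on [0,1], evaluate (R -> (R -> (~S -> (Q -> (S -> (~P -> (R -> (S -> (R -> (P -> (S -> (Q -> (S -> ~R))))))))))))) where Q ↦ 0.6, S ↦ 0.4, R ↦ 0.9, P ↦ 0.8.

~S: Gödel ¬ of 0.4 = 0 (operand ≠ 0)
~P: Gödel ¬ of 0.8 = 0 (operand ≠ 0)
~R: Gödel ¬ of 0.9 = 0 (operand ≠ 0)
(S -> ~R): 0.4 > 0, so result = 0
(Q -> (S -> ~R)): 0.6 > 0, so result = 0
(S -> (Q -> (S -> ~R))): 0.4 > 0, so result = 0
(P -> (S -> (Q -> (S -> ~R)))): 0.8 > 0, so result = 0
(R -> (P -> (S -> (Q -> (S -> ~R))))): 0.9 > 0, so result = 0
(S -> (R -> (P -> (S -> (Q -> (S -> ~R)))))): 0.4 > 0, so result = 0
(R -> (S -> (R -> (P -> (S -> (Q -> (S -> ~R))))))): 0.9 > 0, so result = 0
(~P -> (R -> (S -> (R -> (P -> (S -> (Q -> (S -> ~R)))))))): 0 ≤ 0, so result = 1
(S -> (~P -> (R -> (S -> (R -> (P -> (S -> (Q -> (S -> ~R))))))))): 0.4 ≤ 1, so result = 1
(Q -> (S -> (~P -> (R -> (S -> (R -> (P -> (S -> (Q -> (S -> ~R)))))))))): 0.6 ≤ 1, so result = 1
(~S -> (Q -> (S -> (~P -> (R -> (S -> (R -> (P -> (S -> (Q -> (S -> ~R))))))))))): 0 ≤ 1, so result = 1
(R -> (~S -> (Q -> (S -> (~P -> (R -> (S -> (R -> (P -> (S -> (Q -> (S -> ~R)))))))))))): 0.9 ≤ 1, so result = 1
(R -> (R -> (~S -> (Q -> (S -> (~P -> (R -> (S -> (R -> (P -> (S -> (Q -> (S -> ~R))))))))))))): 0.9 ≤ 1, so result = 1

1.00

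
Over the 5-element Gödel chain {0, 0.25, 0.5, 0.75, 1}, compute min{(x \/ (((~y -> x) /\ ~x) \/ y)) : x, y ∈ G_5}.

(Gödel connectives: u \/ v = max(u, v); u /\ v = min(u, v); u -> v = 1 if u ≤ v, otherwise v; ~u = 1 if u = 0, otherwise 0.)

The minimum is attained at x = 0, y = 0:
  ~y: Gödel ¬ of 0 = 1 (operand is 0)
  (~y -> x): 1 > 0, so result = 0
  ~x: Gödel ¬ of 0 = 1 (operand is 0)
  ((~y -> x) /\ ~x) = min(0, 1) = 0
  (((~y -> x) /\ ~x) \/ y) = max(0, 0) = 0
  (x \/ (((~y -> x) /\ ~x) \/ y)) = max(0, 0) = 0
Checking all 25 assignments confirms none give a value below 0.00.

0.00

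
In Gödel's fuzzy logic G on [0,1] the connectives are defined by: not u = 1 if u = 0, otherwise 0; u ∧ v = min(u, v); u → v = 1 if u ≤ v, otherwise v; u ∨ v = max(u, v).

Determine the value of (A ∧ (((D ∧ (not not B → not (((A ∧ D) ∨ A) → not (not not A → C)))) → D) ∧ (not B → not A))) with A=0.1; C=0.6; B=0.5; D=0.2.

not B: Gödel ¬ of 0.5 = 0 (operand ≠ 0)
not not B: Gödel ¬ of 0 = 1 (operand is 0)
(A ∧ D) = min(0.1, 0.2) = 0.1
((A ∧ D) ∨ A) = max(0.1, 0.1) = 0.1
not A: Gödel ¬ of 0.1 = 0 (operand ≠ 0)
not not A: Gödel ¬ of 0 = 1 (operand is 0)
(not not A → C): 1 > 0.6, so result = 0.6
not (not not A → C): Gödel ¬ of 0.6 = 0 (operand ≠ 0)
(((A ∧ D) ∨ A) → not (not not A → C)): 0.1 > 0, so result = 0
not (((A ∧ D) ∨ A) → not (not not A → C)): Gödel ¬ of 0 = 1 (operand is 0)
(not not B → not (((A ∧ D) ∨ A) → not (not not A → C))): 1 ≤ 1, so result = 1
(D ∧ (not not B → not (((A ∧ D) ∨ A) → not (not not A → C)))) = min(0.2, 1) = 0.2
((D ∧ (not not B → not (((A ∧ D) ∨ A) → not (not not A → C)))) → D): 0.2 ≤ 0.2, so result = 1
not B: Gödel ¬ of 0.5 = 0 (operand ≠ 0)
not A: Gödel ¬ of 0.1 = 0 (operand ≠ 0)
(not B → not A): 0 ≤ 0, so result = 1
(((D ∧ (not not B → not (((A ∧ D) ∨ A) → not (not not A → C)))) → D) ∧ (not B → not A)) = min(1, 1) = 1
(A ∧ (((D ∧ (not not B → not (((A ∧ D) ∨ A) → not (not not A → C)))) → D) ∧ (not B → not A))) = min(0.1, 1) = 0.1

0.10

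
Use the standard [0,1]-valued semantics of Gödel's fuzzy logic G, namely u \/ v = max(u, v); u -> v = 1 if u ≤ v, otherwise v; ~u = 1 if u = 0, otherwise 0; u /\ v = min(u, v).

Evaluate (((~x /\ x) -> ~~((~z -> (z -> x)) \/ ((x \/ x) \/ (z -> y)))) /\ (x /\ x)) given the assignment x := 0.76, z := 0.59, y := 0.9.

~x: Gödel ¬ of 0.76 = 0 (operand ≠ 0)
(~x /\ x) = min(0, 0.76) = 0
~z: Gödel ¬ of 0.59 = 0 (operand ≠ 0)
(z -> x): 0.59 ≤ 0.76, so result = 1
(~z -> (z -> x)): 0 ≤ 1, so result = 1
(x \/ x) = max(0.76, 0.76) = 0.76
(z -> y): 0.59 ≤ 0.9, so result = 1
((x \/ x) \/ (z -> y)) = max(0.76, 1) = 1
((~z -> (z -> x)) \/ ((x \/ x) \/ (z -> y))) = max(1, 1) = 1
~((~z -> (z -> x)) \/ ((x \/ x) \/ (z -> y))): Gödel ¬ of 1 = 0 (operand ≠ 0)
~~((~z -> (z -> x)) \/ ((x \/ x) \/ (z -> y))): Gödel ¬ of 0 = 1 (operand is 0)
((~x /\ x) -> ~~((~z -> (z -> x)) \/ ((x \/ x) \/ (z -> y)))): 0 ≤ 1, so result = 1
(x /\ x) = min(0.76, 0.76) = 0.76
(((~x /\ x) -> ~~((~z -> (z -> x)) \/ ((x \/ x) \/ (z -> y)))) /\ (x /\ x)) = min(1, 0.76) = 0.76

0.76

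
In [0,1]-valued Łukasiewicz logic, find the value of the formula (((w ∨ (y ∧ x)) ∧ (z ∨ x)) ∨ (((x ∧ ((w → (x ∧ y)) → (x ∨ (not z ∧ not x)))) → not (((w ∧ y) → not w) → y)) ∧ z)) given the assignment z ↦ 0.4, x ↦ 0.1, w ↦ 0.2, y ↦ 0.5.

(y ∧ x) = min(0.5, 0.1) = 0.1
(w ∨ (y ∧ x)) = max(0.2, 0.1) = 0.2
(z ∨ x) = max(0.4, 0.1) = 0.4
((w ∨ (y ∧ x)) ∧ (z ∨ x)) = min(0.2, 0.4) = 0.2
(x ∧ y) = min(0.1, 0.5) = 0.1
(w → (x ∧ y)): min(1, 1 − 0.2 + 0.1) = 0.9
not z: Łukasiewicz ¬ gives 1 − 0.4 = 0.6
not x: Łukasiewicz ¬ gives 1 − 0.1 = 0.9
(not z ∧ not x) = min(0.6, 0.9) = 0.6
(x ∨ (not z ∧ not x)) = max(0.1, 0.6) = 0.6
((w → (x ∧ y)) → (x ∨ (not z ∧ not x))): min(1, 1 − 0.9 + 0.6) = 0.7
(x ∧ ((w → (x ∧ y)) → (x ∨ (not z ∧ not x)))) = min(0.1, 0.7) = 0.1
(w ∧ y) = min(0.2, 0.5) = 0.2
not w: Łukasiewicz ¬ gives 1 − 0.2 = 0.8
((w ∧ y) → not w): min(1, 1 − 0.2 + 0.8) = 1
(((w ∧ y) → not w) → y): min(1, 1 − 1 + 0.5) = 0.5
not (((w ∧ y) → not w) → y): Łukasiewicz ¬ gives 1 − 0.5 = 0.5
((x ∧ ((w → (x ∧ y)) → (x ∨ (not z ∧ not x)))) → not (((w ∧ y) → not w) → y)): min(1, 1 − 0.1 + 0.5) = 1
(((x ∧ ((w → (x ∧ y)) → (x ∨ (not z ∧ not x)))) → not (((w ∧ y) → not w) → y)) ∧ z) = min(1, 0.4) = 0.4
(((w ∨ (y ∧ x)) ∧ (z ∨ x)) ∨ (((x ∧ ((w → (x ∧ y)) → (x ∨ (not z ∧ not x)))) → not (((w ∧ y) → not w) → y)) ∧ z)) = max(0.2, 0.4) = 0.4

0.40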